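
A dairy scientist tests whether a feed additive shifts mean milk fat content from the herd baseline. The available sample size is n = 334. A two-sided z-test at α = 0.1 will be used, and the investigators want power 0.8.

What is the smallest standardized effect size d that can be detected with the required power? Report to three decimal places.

d ≈ 0.136

Required noncentrality: δ = z_{0.05} + z_{0.20} = 1.645 + 0.842 = 2.486.
(Lower-tail contribution to power is negligible for δ > 0.)
δ = d·√n ⇒ d = δ/√n = 2.486/√334 = 0.1361.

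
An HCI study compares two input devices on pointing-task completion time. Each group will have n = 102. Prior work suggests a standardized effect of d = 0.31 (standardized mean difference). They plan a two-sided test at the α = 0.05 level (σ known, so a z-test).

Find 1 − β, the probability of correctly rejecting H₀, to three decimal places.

Noncentrality parameter: δ = d·√(n/2) = 0.31 × √(102/2) = 2.2138
Two-sided α = 0.05 → critical value z_{0.025} = 1.960.
Power = Φ(δ − 1.960) + Φ(−δ − 1.960) = Φ(0.254) + Φ(-4.174) = 0.6002 + 0.0000 = 0.6002.

Power ≈ 0.600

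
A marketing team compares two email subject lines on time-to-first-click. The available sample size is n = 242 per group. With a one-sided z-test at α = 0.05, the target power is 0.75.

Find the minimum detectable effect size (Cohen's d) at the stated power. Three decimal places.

d ≈ 0.211

Need Φ(δ − 1.645) = 0.75, so δ = 1.645 + 0.674 = 2.319.
δ = d·√(n/2) ⇒ d = δ/√(n/2) = 2.319/√(242/2) = 0.2108.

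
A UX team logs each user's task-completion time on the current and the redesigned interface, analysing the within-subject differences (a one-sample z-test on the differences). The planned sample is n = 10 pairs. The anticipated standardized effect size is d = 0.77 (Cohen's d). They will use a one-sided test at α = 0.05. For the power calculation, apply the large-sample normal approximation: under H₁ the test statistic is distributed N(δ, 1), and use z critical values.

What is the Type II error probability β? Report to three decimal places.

β ≈ 0.215

Noncentrality parameter: δ = d·√n = 0.77 × √10 = 2.4350
Critical value for a one-sided test at α = 0.05: z_α = 1.645.
Power = Φ(δ − 1.645) = Φ(0.790) = 0.7853.
Type II error: β = 1 − power = 1 − 0.7853 = 0.2147.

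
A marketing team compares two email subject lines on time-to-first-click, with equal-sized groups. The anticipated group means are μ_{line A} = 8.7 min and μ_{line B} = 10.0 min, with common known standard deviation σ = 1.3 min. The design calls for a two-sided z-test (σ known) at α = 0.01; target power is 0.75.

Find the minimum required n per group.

n = 22 per group

Standardized effect: d = |μ_{line A} − μ_{line B}| / σ = |8.7 − 10.0| / 1.3 = 1.0000
Set Φ(δ − 2.576) = 0.75; then δ − 2.576 = Φ⁻¹(0.75) = 0.674, giving δ = 3.250.
(For δ > 0 the lower-tail rejection region contributes negligibly to power, so the one-term inversion is standard.)
δ = d·√(n/2) ⇒ n = 2(δ/d)² = 2 × (3.250 / 1.0000)² = 21.13.
Rounding up, n = 22 per group.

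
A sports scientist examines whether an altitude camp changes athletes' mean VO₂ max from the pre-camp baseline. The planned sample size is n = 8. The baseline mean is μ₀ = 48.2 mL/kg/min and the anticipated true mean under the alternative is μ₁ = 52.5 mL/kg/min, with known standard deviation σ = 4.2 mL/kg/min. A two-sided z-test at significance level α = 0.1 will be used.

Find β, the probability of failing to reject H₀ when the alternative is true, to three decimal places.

β ≈ 0.105

Standardized effect: d = |μ₁ − μ₀| / σ = |52.5 − 48.2| / 4.2 = 1.0238
Noncentrality parameter: δ = d·√n = 1.0238 × √8 = 2.8958
Critical value for a two-sided test at α = 0.1: z_{α/2} = 1.645.
Power = Φ(δ − 1.645) + Φ(−δ − 1.645) = Φ(1.251) + Φ(-4.541) = 0.8945 + 0.0000 = 0.8945.
Type II error: β = 1 − power = 1 − 0.8945 = 0.1055.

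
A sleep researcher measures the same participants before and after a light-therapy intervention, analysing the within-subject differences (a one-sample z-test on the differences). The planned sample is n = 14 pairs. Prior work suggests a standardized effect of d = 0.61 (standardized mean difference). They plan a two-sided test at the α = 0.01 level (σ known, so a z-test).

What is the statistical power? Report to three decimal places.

Noncentrality parameter: δ = d·√n = 0.61 × √14 = 2.2824
Two-sided α = 0.01 → critical value z_{0.005} = 2.576.
Power = Φ(δ − 2.576) + Φ(−δ − 2.576) = Φ(-0.293) + Φ(-4.858) = 0.3846 + 0.0000 = 0.3846.

Power ≈ 0.385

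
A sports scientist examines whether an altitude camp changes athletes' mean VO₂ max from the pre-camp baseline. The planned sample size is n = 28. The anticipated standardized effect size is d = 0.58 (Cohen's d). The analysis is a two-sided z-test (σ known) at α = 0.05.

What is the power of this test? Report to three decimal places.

Power ≈ 0.866

Noncentrality parameter: δ = d·√n = 0.58 × √28 = 3.0691
Critical value for a two-sided test at α = 0.05: z_{α/2} = 1.960.
Power = Φ(δ − 1.960) + Φ(−δ − 1.960) = Φ(1.109) + Φ(-5.029) = 0.8663 + 0.0000 = 0.8663.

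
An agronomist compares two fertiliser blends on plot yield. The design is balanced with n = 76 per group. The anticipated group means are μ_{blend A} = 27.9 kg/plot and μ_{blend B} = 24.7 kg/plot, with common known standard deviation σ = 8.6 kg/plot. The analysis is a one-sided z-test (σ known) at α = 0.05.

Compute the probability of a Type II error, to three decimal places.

Standardized effect: d = |μ_{blend A} − μ_{blend B}| / σ = |27.9 − 24.7| / 8.6 = 0.3721
Noncentrality parameter: δ = d·√(n/2) = 0.3721 × √(76/2) = 2.2937
Critical value for a one-sided test at α = 0.05: z_α = 1.645.
Power = P(Z > 1.645 − δ) = Φ(0.649) = 0.7418.
Type II error: β = 1 − power = 1 − 0.7418 = 0.2582.

β ≈ 0.258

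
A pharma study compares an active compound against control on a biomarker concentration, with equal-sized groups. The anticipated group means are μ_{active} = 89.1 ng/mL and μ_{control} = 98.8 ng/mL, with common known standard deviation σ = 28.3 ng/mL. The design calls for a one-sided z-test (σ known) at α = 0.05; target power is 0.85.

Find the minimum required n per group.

n = 123 per group

Standardized effect: d = |μ_{active} − μ_{control}| / σ = |89.1 − 98.8| / 28.3 = 0.3428
Set Φ(δ − 1.645) = 0.85; then δ − 1.645 = Φ⁻¹(0.85) = 1.036, giving δ = 2.681.
δ = d·√(n/2) ⇒ n = 2(δ/d)² = 2 × (2.681 / 0.3428)² = 122.39.
Rounding up, n = 123 per group.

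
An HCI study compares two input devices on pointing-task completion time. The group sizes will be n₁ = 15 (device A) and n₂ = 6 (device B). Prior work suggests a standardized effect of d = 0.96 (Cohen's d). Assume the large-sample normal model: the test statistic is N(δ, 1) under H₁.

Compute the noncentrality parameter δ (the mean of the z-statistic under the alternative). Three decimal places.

δ ≈ 1.987

δ = d / √(1/n₁ + 1/n₂) = 0.96 / √(1/15 + 1/6) = 1.9874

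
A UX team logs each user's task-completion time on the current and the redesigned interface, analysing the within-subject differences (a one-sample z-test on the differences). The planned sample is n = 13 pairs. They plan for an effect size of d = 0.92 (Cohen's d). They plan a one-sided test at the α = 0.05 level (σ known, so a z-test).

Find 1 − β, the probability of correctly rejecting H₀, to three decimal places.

Power ≈ 0.953

Noncentrality parameter: δ = d·√n = 0.92 × √13 = 3.3171
Critical value for a one-sided test at α = 0.05: z_α = 1.645.
Power = Φ(δ − 1.645) = Φ(1.672) = 0.9528.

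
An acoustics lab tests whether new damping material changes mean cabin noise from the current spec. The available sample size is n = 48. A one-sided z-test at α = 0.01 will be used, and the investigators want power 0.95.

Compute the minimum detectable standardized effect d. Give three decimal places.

Need Φ(δ − 2.326) = 0.95, so δ = 2.326 + 1.645 = 3.971.
δ = d·√n ⇒ d = δ/√n = 3.971/√48 = 0.5732.

d ≈ 0.573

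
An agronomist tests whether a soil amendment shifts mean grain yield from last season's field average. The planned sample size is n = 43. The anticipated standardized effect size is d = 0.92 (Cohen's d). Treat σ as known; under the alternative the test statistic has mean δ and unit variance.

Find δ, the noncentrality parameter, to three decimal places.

δ = d·√n = 0.92 × √43 = 6.0328

δ ≈ 6.033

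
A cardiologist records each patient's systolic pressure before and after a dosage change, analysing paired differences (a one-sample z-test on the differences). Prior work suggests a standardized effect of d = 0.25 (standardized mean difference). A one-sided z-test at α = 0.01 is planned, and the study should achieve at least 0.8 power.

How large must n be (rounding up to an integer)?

n = 161

Set Φ(δ − 2.326) = 0.8; then δ − 2.326 = Φ⁻¹(0.8) = 0.842, giving δ = 3.168.
δ = d·√n ⇒ n = (δ/d)² = (3.168 / 0.25)² = 160.58.
Round up to the next whole unit.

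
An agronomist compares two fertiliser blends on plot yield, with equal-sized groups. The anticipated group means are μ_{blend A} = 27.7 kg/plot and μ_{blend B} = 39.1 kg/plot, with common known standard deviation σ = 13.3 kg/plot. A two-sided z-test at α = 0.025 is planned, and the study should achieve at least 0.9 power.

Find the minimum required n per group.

Standardized effect: d = |μ_{blend A} − μ_{blend B}| / σ = |27.7 − 39.1| / 13.3 = 0.8571
Set Φ(δ − 2.241) = 0.9; then δ − 2.241 = Φ⁻¹(0.9) = 1.282, giving δ = 3.523.
(For δ > 0 the lower-tail rejection region contributes negligibly to power, so the one-term inversion is standard.)
δ = d·√(n/2) ⇒ n = 2(δ/d)² = 2 × (3.523 / 0.8571)² = 33.79.
Round up to the next whole unit.

n = 34 per group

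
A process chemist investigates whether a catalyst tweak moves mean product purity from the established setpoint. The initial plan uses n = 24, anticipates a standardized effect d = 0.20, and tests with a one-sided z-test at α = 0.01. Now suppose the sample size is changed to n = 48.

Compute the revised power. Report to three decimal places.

With n = 48: δ = d·√n = 0.20 × √48 = 1.3856. Critical value z_{0.01} = 2.326.
Revised power = P(Z > 2.326 − δ) = Φ(-0.941) = 0.1734.

Power ≈ 0.173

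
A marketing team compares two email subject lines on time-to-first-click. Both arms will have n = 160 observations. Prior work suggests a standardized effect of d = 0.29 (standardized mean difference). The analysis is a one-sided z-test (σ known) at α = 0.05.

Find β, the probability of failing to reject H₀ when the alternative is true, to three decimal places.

Noncentrality parameter: δ = d·√(n/2) = 0.29 × √(160/2) = 2.5938
One-sided α = 0.05 → critical value z_{0.05} = 1.645.
Power = Φ(δ − 1.645) = Φ(0.949) = 0.8287.
Type II error: β = 1 − power = 1 − 0.8287 = 0.1713.

β ≈ 0.171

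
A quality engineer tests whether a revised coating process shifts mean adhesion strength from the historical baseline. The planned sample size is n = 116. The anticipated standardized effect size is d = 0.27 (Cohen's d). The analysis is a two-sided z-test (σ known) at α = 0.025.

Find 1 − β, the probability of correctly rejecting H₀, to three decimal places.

Power ≈ 0.747

Noncentrality parameter: δ = d·√n = 0.27 × √116 = 2.9080
Two-sided α = 0.025 → critical value z_{0.0125} = 2.241.
Power = Φ(δ − 2.241) + Φ(−δ − 2.241) = Φ(0.667) + Φ(-5.149) = 0.7475 + 0.0000 = 0.7475.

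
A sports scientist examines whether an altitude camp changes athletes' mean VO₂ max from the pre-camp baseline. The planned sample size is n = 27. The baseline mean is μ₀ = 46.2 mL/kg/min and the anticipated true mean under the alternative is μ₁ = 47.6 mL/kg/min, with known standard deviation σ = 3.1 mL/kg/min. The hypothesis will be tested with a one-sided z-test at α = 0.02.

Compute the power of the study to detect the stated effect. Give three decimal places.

Power ≈ 0.615

Standardized effect: d = |μ₁ − μ₀| / σ = |47.6 − 46.2| / 3.1 = 0.4516
Noncentrality parameter: δ = d·√n = 0.4516 × √27 = 2.3466
Critical value for a one-sided test at α = 0.02: z_α = 2.054.
Power = Φ(δ − 2.054) = Φ(0.293) = 0.6152.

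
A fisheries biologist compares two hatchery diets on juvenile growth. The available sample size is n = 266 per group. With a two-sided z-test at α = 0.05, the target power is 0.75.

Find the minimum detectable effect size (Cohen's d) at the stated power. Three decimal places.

Need Φ(δ − 1.960) = 0.75, so δ = 1.960 + 0.674 = 2.634.
(Lower-tail contribution to power is negligible for δ > 0.)
δ = d·√(n/2) ⇒ d = δ/√(n/2) = 2.634/√(266/2) = 0.2284.

d ≈ 0.228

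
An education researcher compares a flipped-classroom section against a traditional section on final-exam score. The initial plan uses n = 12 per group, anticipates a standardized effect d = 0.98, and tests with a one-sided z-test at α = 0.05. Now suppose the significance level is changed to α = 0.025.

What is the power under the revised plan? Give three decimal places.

δ = d·√(n/2) = 0.98 × √(12/2) = 2.4005 (unchanged). New critical value: z_{0.025} = 1.960.
Revised power = Φ(δ − 1.960) = Φ(0.441) = 0.6702.

Power ≈ 0.670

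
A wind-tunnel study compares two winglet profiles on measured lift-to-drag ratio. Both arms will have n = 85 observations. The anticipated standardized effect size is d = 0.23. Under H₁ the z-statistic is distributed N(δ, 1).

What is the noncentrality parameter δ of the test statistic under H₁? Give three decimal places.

δ ≈ 1.499

δ = d·√(n/2) = 0.23 × √(85/2) = 1.4994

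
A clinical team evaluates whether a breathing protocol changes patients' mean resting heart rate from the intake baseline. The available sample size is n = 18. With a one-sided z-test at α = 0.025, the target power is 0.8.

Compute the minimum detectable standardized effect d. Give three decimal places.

d ≈ 0.660

Need Φ(δ − 1.960) = 0.8, so δ = 1.960 + 0.842 = 2.802.
δ = d·√n ⇒ d = δ/√n = 2.802/√18 = 0.6603.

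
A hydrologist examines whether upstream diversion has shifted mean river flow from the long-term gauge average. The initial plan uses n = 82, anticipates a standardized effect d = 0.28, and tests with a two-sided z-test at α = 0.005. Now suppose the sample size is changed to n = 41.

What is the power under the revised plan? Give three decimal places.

Power ≈ 0.155

With n = 41: δ = d·√n = 0.28 × √41 = 1.7929. Critical value z_{0.0025} = 2.807.
Revised power = Φ(δ − 2.807) + Φ(−δ − 2.807) = Φ(-1.014) + Φ(-4.600) = 0.1553 + 0.0000 = 0.1553.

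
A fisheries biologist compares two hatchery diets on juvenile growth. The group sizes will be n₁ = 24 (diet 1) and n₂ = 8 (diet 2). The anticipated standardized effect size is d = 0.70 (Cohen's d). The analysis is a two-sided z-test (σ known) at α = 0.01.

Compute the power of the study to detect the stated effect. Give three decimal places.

Noncentrality parameter: δ = d / √(1/n₁ + 1/n₂) = 0.70 / √(1/24 + 1/8) = 1.7146
Two-sided α = 0.01 → critical value z_{0.005} = 2.576.
Power = Φ(δ − 2.576) + Φ(−δ − 2.576) = Φ(-0.861) + Φ(-4.290) = 0.1946 + 0.0000 = 0.1946.

Power ≈ 0.195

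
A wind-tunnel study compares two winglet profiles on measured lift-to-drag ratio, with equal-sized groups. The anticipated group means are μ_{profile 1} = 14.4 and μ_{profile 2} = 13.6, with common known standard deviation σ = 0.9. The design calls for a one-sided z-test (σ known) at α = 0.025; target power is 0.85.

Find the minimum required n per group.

n = 23 per group

Standardized effect: d = |μ_{profile 1} − μ_{profile 2}| / σ = |14.4 − 13.6| / 0.9 = 0.8889
For power 0.85 need Φ(δ − z_{0.025}) = 0.85, so δ = z_{0.025} + z_{0.15} = 1.960 + 1.036 = 2.996.
δ = d·√(n/2) ⇒ n = 2(δ/d)² = 2 × (2.996 / 0.8889)² = 22.73.
Rounding up, n = 23 per group.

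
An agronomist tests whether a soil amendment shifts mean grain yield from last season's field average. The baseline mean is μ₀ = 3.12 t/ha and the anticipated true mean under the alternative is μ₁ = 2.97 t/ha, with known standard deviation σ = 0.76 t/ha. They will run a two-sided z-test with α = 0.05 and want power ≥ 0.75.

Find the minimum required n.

Standardized effect: d = |μ₁ − μ₀| / σ = |2.97 − 3.12| / 0.76 = 0.1974
Set Φ(δ − 1.960) = 0.75; then δ − 1.960 = Φ⁻¹(0.75) = 0.674, giving δ = 2.634.
(For δ > 0 the lower-tail rejection region contributes negligibly to power, so the one-term inversion is standard.)
δ = d·√n ⇒ n = (δ/d)² = (2.634 / 0.1974)² = 178.17.
Rounding up, n = 179.

n = 179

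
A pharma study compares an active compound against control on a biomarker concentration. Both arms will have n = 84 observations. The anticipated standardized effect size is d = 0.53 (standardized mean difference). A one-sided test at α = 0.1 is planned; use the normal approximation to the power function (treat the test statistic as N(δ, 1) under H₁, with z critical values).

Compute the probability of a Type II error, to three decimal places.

Noncentrality parameter: δ = d·√(n/2) = 0.53 × √(84/2) = 3.4348
One-sided α = 0.1 → critical value z_{0.1} = 1.282.
Power = P(Z > 1.282 − δ) = Φ(2.153) = 0.9844.
Type II error: β = 1 − power = 1 − 0.9844 = 0.0156.

β ≈ 0.016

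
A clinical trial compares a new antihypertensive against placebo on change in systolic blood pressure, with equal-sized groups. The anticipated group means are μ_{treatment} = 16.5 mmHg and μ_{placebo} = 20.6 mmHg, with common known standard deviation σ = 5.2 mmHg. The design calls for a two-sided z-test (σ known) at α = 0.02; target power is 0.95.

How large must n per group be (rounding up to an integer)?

Standardized effect: d = |μ_{treatment} − μ_{placebo}| / σ = |16.5 − 20.6| / 5.2 = 0.7885
Set Φ(δ − 2.326) = 0.95; then δ − 2.326 = Φ⁻¹(0.95) = 1.645, giving δ = 3.971.
(The Φ(−δ − z_{α/2}) term is vanishingly small for δ > 0 and is dropped in the standard sample-size formula.)
δ = d·√(n/2) ⇒ n = 2(δ/d)² = 2 × (3.971 / 0.7885)² = 50.74.
Rounding up, n = 51 per group.

n = 51 per group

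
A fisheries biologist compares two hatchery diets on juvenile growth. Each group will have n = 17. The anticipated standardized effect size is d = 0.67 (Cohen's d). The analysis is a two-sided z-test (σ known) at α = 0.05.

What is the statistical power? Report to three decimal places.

Power ≈ 0.497

Noncentrality parameter: δ = d·√(n/2) = 0.67 × √(17/2) = 1.9534
Critical value for a two-sided test at α = 0.05: z_{α/2} = 1.960.
Power = Φ(δ − 1.960) + Φ(−δ − 1.960) = Φ(-0.007) + Φ(-3.913) = 0.4974 + 0.0000 = 0.4974.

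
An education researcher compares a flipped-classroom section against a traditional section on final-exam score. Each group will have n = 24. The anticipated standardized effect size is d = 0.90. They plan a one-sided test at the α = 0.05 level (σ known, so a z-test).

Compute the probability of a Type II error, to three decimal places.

β ≈ 0.070

Noncentrality parameter: δ = d·√(n/2) = 0.90 × √(24/2) = 3.1177
One-sided α = 0.05 → critical value z_{0.05} = 1.645.
Power = Φ(δ − 1.645) = Φ(1.473) = 0.9296.
Type II error: β = 1 − power = 1 − 0.9296 = 0.0704.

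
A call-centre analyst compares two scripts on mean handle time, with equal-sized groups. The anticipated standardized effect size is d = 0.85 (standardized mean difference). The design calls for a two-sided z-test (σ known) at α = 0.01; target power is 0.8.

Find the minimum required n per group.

n = 33 per group

For power 0.8 need Φ(δ − z_{0.005}) = 0.8, so δ = z_{0.005} + z_{0.20} = 2.576 + 0.842 = 3.417.
(Ignoring the negligible lower-tail rejection probability gives the usual closed-form inversion.)
δ = d·√(n/2) ⇒ n = 2(δ/d)² = 2 × (3.417 / 0.85)² = 32.33.
Round up to the next whole unit.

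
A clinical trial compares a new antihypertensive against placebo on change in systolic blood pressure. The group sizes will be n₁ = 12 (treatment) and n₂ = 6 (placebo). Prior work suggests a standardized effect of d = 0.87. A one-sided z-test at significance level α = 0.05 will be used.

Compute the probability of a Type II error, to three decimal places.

β ≈ 0.462

Noncentrality parameter: δ = d / √(1/n₁ + 1/n₂) = 0.87 / √(1/12 + 1/6) = 1.7400
Critical value for a one-sided test at α = 0.05: z_α = 1.645.
Power = P(Z > 1.645 − δ) = Φ(0.095) = 0.5379.
Type II error: β = 1 − power = 1 − 0.5379 = 0.4621.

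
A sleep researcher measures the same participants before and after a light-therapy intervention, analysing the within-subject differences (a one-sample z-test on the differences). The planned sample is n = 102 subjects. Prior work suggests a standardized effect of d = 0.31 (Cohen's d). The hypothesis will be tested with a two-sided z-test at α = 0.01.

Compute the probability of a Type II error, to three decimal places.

Noncentrality parameter: λ = d·√n = 0.31 × √102 = 3.1308
Two-sided α = 0.01 → critical value z_{0.005} = 2.576.
Power = Φ(λ − 2.576) + Φ(−λ − 2.576) = Φ(0.555) + Φ(-5.707) = 0.7106 + 0.0000 = 0.7106.
Type II error: β = 1 − power = 1 − 0.7106 = 0.2894.

β ≈ 0.289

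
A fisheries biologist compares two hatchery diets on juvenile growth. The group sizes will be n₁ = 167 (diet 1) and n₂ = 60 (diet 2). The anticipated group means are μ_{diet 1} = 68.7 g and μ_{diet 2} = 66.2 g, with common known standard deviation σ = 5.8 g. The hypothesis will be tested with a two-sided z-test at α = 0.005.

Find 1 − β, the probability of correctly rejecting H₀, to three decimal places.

Standardized effect: d = |μ_{diet 1} − μ_{diet 2}| / σ = |68.7 − 66.2| / 5.8 = 0.4310
Noncentrality parameter: δ = d / √(1/n₁ + 1/n₂) = 0.4310 / √(1/167 + 1/60) = 2.8637
Two-sided α = 0.005 → critical value z_{0.0025} = 2.807.
Power = Φ(δ − 2.807) + Φ(−δ − 2.807) = Φ(0.057) + Φ(-5.671) = 0.5226 + 0.0000 = 0.5226.

Power ≈ 0.523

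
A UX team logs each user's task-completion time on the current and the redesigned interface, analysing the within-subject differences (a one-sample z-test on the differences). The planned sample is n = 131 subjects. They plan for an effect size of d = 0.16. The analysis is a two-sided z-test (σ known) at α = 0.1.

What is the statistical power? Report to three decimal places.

Power ≈ 0.574

Noncentrality parameter: δ = d·√n = 0.16 × √131 = 1.8313
Two-sided α = 0.1 → critical value z_{0.05} = 1.645.
Power = Φ(δ − 1.645) + Φ(−δ − 1.645) = Φ(0.186) + Φ(-3.476) = 0.5739 + 0.0003 = 0.5742.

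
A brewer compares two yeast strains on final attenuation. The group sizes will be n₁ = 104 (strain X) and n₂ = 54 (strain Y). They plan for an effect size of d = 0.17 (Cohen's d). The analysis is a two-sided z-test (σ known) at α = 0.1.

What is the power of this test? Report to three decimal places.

Noncentrality parameter: δ = d / √(1/n₁ + 1/n₂) = 0.17 / √(1/104 + 1/54) = 1.0135
Critical value for a two-sided test at α = 0.1: z_{α/2} = 1.645.
Power = Φ(δ − 1.645) + Φ(−δ − 1.645) = Φ(-0.631) + Φ(-2.658) = 0.2639 + 0.0039 = 0.2678.

Power ≈ 0.268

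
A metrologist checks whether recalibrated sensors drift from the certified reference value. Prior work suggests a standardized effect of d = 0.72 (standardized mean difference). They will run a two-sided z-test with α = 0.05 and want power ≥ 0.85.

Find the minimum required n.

n = 18

Set Φ(δ − 1.960) = 0.85; then δ − 1.960 = Φ⁻¹(0.85) = 1.036, giving δ = 2.996.
(The Φ(−δ − z_{α/2}) term is vanishingly small for δ > 0 and is dropped in the standard sample-size formula.)
δ = d·√n ⇒ n = (δ/d)² = (2.996 / 0.72)² = 17.32.
Round up to the next whole unit.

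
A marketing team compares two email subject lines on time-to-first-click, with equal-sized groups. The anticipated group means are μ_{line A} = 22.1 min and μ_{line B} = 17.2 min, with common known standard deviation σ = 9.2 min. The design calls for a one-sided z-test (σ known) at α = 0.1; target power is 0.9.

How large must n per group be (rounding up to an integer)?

Standardized effect: d = |μ_{line A} − μ_{line B}| / σ = |22.1 − 17.2| / 9.2 = 0.5326
Set Φ(δ − 1.282) = 0.9; then δ − 1.282 = Φ⁻¹(0.9) = 1.282, giving δ = 2.563.
δ = d·√(n/2) ⇒ n = 2(δ/d)² = 2 × (2.563 / 0.5326)² = 46.32.
Round up to the next whole unit.

n = 47 per group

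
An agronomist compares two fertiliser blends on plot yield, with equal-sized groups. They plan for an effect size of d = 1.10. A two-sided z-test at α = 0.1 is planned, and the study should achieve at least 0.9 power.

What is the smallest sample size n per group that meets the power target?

Set Φ(δ − 1.645) = 0.9; then δ − 1.645 = Φ⁻¹(0.9) = 1.282, giving δ = 2.926.
(Ignoring the negligible lower-tail rejection probability gives the usual closed-form inversion.)
δ = d·√(n/2) ⇒ n = 2(δ/d)² = 2 × (2.926 / 1.10)² = 14.16.
Round up to the next whole unit.

n = 15 per group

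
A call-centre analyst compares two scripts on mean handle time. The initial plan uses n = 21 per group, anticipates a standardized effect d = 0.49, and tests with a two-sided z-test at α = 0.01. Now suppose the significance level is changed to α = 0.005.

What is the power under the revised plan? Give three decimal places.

δ = d·√(n/2) = 0.49 × √(21/2) = 1.5878 (unchanged). New critical value: z_{0.0025} = 2.807.
Revised power = Φ(δ − 2.807) + Φ(−δ − 2.807) = Φ(-1.219) + Φ(-4.395) = 0.1114 + 0.0000 = 0.1114.

Power ≈ 0.111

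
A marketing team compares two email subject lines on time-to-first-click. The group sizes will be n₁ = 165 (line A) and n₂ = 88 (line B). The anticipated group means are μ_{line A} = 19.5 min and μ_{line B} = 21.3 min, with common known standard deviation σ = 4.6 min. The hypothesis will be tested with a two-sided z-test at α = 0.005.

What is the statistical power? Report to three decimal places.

Power ≈ 0.563

Standardized effect: d = |μ_{line A} − μ_{line B}| / σ = |19.5 − 21.3| / 4.6 = 0.3913
Noncentrality parameter: δ = d / √(1/n₁ + 1/n₂) = 0.3913 / √(1/165 + 1/88) = 2.9644
Critical value for a two-sided test at α = 0.005: z_{α/2} = 2.807.
Power = Φ(δ − 2.807) + Φ(−δ − 2.807) = Φ(0.157) + Φ(-5.771) = 0.5625 + 0.0000 = 0.5625.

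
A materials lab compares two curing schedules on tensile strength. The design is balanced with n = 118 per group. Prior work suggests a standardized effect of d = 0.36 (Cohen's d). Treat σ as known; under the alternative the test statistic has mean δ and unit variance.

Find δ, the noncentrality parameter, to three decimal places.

The noncentrality parameter scales effect size by the design's sample-size factor: δ = d·√(n/2) = 0.36 × √(118/2) = 2.7652

δ ≈ 2.765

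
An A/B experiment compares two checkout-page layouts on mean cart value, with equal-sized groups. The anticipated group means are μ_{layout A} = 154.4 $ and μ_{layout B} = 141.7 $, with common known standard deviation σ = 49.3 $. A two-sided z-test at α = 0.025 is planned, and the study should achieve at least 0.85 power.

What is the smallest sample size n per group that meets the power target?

n = 324 per group

Standardized effect: d = |μ_{layout A} − μ_{layout B}| / σ = |154.4 − 141.7| / 49.3 = 0.2576
Set Φ(δ − 2.241) = 0.85; then δ − 2.241 = Φ⁻¹(0.85) = 1.036, giving δ = 3.278.
(The Φ(−δ − z_{α/2}) term is vanishingly small for δ > 0 and is dropped in the standard sample-size formula.)
δ = d·√(n/2) ⇒ n = 2(δ/d)² = 2 × (3.278 / 0.2576)² = 323.81.
Round up to the next whole unit.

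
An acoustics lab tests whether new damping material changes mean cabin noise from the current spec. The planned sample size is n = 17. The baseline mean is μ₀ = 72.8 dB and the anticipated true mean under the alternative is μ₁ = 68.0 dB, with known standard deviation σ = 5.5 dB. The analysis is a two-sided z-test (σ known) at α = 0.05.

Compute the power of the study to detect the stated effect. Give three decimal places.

Power ≈ 0.949

Standardized effect: d = |μ₁ − μ₀| / σ = |68.0 − 72.8| / 5.5 = 0.8727
Noncentrality parameter: δ = d·√n = 0.8727 × √17 = 3.5983
Two-sided α = 0.05 → critical value z_{0.025} = 1.960.
Power = Φ(δ − 1.960) + Φ(−δ − 1.960) = Φ(1.638) + Φ(-5.558) = 0.9493 + 0.0000 = 0.9493.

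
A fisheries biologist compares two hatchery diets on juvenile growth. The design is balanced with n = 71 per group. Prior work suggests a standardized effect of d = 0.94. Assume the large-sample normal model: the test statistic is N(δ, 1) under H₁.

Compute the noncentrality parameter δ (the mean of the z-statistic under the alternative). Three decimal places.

δ ≈ 5.601

δ = d·√(n/2) = 0.94 × √(71/2) = 5.6007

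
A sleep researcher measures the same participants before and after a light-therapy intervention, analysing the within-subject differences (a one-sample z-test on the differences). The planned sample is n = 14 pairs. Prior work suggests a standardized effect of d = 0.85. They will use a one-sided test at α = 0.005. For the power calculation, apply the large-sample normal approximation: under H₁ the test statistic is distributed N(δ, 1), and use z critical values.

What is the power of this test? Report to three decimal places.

Power ≈ 0.727

Noncentrality parameter: δ = d·√n = 0.85 × √14 = 3.1804
Critical value for a one-sided test at α = 0.005: z_α = 2.576.
Power = P(Z > 2.576 − δ) = Φ(0.605) = 0.7273.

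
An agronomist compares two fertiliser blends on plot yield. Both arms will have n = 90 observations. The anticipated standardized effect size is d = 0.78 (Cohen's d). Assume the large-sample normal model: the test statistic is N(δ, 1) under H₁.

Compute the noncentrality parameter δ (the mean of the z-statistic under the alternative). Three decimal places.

The noncentrality parameter scales effect size by the design's sample-size factor: δ = d·√(n/2) = 0.78 × √(90/2) = 5.2324

δ ≈ 5.232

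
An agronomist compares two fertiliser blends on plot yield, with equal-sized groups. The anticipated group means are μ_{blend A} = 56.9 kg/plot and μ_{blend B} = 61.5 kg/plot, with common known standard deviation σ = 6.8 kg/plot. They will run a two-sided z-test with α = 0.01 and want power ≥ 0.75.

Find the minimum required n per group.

Standardized effect: d = |μ_{blend A} − μ_{blend B}| / σ = |56.9 − 61.5| / 6.8 = 0.6765
Set Φ(δ − 2.576) = 0.75; then δ − 2.576 = Φ⁻¹(0.75) = 0.674, giving δ = 3.250.
(For δ > 0 the lower-tail rejection region contributes negligibly to power, so the one-term inversion is standard.)
δ = d·√(n/2) ⇒ n = 2(δ/d)² = 2 × (3.250 / 0.6765)² = 46.17.
Round up to the next whole unit.

n = 47 per group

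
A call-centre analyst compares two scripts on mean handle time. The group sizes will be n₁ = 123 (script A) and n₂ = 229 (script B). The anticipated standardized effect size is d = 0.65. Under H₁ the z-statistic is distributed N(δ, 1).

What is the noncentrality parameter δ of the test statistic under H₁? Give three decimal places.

The noncentrality parameter scales effect size by the design's sample-size factor: δ = d / √(1/n₁ + 1/n₂) = 0.65 / √(1/123 + 1/229) = 5.8145

δ ≈ 5.814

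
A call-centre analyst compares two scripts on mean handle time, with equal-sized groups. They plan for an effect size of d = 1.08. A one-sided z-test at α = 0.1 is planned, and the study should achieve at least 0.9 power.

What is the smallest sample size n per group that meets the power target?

n = 12 per group

For power 0.9 need Φ(δ − z_{0.1}) = 0.9, so δ = z_{0.1} + z_{0.10} = 1.282 + 1.282 = 2.563.
δ = d·√(n/2) ⇒ n = 2(δ/d)² = 2 × (2.563 / 1.08)² = 11.26.
Round up to the next whole unit.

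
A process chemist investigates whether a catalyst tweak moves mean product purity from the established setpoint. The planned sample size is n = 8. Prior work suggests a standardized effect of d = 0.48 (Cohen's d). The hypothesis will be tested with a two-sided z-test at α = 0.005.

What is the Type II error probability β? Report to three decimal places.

β ≈ 0.926

Noncentrality parameter: δ = d·√n = 0.48 × √8 = 1.3576
Two-sided α = 0.005 → critical value z_{0.0025} = 2.807.
Power = Φ(δ − 2.807) + Φ(−δ − 2.807) = Φ(-1.449) + Φ(-4.165) = 0.0736 + 0.0000 = 0.0736.
Type II error: β = 1 − power = 1 − 0.0736 = 0.9264.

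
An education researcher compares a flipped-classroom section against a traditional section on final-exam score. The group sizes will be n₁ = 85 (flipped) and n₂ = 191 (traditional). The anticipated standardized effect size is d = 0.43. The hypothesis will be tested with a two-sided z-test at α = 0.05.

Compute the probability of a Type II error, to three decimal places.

β ≈ 0.090

Noncentrality parameter: δ = d / √(1/n₁ + 1/n₂) = 0.43 / √(1/85 + 1/191) = 3.2979
Critical value for a two-sided test at α = 0.05: z_{α/2} = 1.960.
Power = Φ(δ − 1.960) + Φ(−δ − 1.960) = Φ(1.338) + Φ(-5.258) = 0.9095 + 0.0000 = 0.9095.
Type II error: β = 1 − power = 1 − 0.9095 = 0.0905.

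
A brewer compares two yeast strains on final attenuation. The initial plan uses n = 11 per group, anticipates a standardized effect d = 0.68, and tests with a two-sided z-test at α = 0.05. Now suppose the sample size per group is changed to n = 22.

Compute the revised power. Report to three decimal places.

With n = 22 per group: δ = d·√(n/2) = 0.68 × √(22/2) = 2.2553. Critical value z_{0.025} = 1.960.
Revised power = Φ(δ − 1.960) + Φ(−δ − 1.960) = Φ(0.295) + Φ(-4.215) = 0.6161 + 0.0000 = 0.6161.

Power ≈ 0.616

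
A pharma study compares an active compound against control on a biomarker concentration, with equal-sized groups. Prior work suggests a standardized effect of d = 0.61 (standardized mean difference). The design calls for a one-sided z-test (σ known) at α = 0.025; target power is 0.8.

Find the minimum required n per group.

n = 43 per group

For power 0.8 need Φ(δ − z_{0.025}) = 0.8, so δ = z_{0.025} + z_{0.20} = 1.960 + 0.842 = 2.802.
δ = d·√(n/2) ⇒ n = 2(δ/d)² = 2 × (2.802 / 0.61)² = 42.19.
Rounding up, n = 43 per group.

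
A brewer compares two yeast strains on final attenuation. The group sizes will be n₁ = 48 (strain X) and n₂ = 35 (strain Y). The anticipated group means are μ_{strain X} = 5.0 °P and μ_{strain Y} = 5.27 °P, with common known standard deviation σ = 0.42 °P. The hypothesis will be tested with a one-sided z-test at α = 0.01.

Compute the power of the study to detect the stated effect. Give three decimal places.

Standardized effect: d = |μ_{strain X} − μ_{strain Y}| / σ = |5.0 − 5.27| / 0.42 = 0.6429
Noncentrality parameter: λ = d / √(1/n₁ + 1/n₂) = 0.6429 / √(1/48 + 1/35) = 2.8922
Critical value for a one-sided test at α = 0.01: z_α = 2.326.
Power = P(Z > 2.326 − λ) = Φ(0.566) = 0.7143.

Power ≈ 0.714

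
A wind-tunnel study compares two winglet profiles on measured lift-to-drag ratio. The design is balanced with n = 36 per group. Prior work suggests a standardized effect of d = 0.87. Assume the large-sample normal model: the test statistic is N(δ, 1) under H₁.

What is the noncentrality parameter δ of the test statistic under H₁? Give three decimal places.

δ ≈ 3.691

δ = d·√(n/2) = 0.87 × √(36/2) = 3.6911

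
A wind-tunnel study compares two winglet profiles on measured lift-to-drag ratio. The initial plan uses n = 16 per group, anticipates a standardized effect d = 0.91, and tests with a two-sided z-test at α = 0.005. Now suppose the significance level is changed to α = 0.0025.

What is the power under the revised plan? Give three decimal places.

δ = d·√(n/2) = 0.91 × √(16/2) = 2.5739 (unchanged). New critical value: z_{0.0013} = 3.023.
Revised power = Φ(δ − 3.023) + Φ(−δ − 3.023) = Φ(-0.449) + Φ(-5.597) = 0.3265 + 0.0000 = 0.3265.

Power ≈ 0.327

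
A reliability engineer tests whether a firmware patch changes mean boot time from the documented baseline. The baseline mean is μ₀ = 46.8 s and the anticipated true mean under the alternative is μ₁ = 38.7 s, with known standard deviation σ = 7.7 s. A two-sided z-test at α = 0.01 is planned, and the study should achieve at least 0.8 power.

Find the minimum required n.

Standardized effect: d = |μ₁ − μ₀| / σ = |38.7 − 46.8| / 7.7 = 1.0519
For power 0.8 need Φ(δ − z_{0.005}) = 0.8, so δ = z_{0.005} + z_{0.20} = 2.576 + 0.842 = 3.417.
(The Φ(−δ − z_{α/2}) term is vanishingly small for δ > 0 and is dropped in the standard sample-size formula.)
δ = d·√n ⇒ n = (δ/d)² = (3.417 / 1.0519)² = 10.55.
Rounding up, n = 11.

n = 11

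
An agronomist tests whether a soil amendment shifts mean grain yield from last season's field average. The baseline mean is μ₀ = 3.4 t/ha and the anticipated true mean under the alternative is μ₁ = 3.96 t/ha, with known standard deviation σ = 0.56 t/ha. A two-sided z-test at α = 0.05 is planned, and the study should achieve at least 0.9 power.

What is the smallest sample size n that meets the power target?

Standardized effect: d = |μ₁ − μ₀| / σ = |3.96 − 3.4| / 0.56 = 1.0000
Set Φ(δ − 1.960) = 0.9; then δ − 1.960 = Φ⁻¹(0.9) = 1.282, giving δ = 3.242.
(For δ > 0 the lower-tail rejection region contributes negligibly to power, so the one-term inversion is standard.)
δ = d·√n ⇒ n = (δ/d)² = (3.242 / 1.0000)² = 10.51.
Rounding up, n = 11.

n = 11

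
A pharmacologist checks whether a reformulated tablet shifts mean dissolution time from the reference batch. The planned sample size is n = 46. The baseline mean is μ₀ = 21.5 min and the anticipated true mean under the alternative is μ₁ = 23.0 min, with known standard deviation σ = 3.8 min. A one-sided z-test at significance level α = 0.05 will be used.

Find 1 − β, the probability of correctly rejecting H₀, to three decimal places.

Power ≈ 0.849

Standardized effect: d = |μ₁ − μ₀| / σ = |23.0 − 21.5| / 3.8 = 0.3947
Noncentrality parameter: δ = d·√n = 0.3947 × √46 = 2.6772
One-sided α = 0.05 → critical value z_{0.05} = 1.645.
Power = P(Z > 1.645 − δ) = Φ(1.032) = 0.8491.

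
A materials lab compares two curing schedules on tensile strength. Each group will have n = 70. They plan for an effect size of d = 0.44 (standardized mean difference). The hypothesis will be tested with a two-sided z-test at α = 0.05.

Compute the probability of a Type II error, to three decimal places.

β ≈ 0.260

Noncentrality parameter: δ = d·√(n/2) = 0.44 × √(70/2) = 2.6031
Two-sided α = 0.05 → critical value z_{0.025} = 1.960.
Power = Φ(δ − 1.960) + Φ(−δ − 1.960) = Φ(0.643) + Φ(-4.563) = 0.7399 + 0.0000 = 0.7399.
Type II error: β = 1 − power = 1 − 0.7399 = 0.2601.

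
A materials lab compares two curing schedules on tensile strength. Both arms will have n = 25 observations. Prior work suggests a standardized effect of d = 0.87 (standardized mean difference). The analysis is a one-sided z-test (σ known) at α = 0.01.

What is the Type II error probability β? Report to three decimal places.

β ≈ 0.227

Noncentrality parameter: δ = d·√(n/2) = 0.87 × √(25/2) = 3.0759
One-sided α = 0.01 → critical value z_{0.01} = 2.326.
Power = P(Z > 2.326 − δ) = Φ(0.750) = 0.7732.
Type II error: β = 1 − power = 1 − 0.7732 = 0.2268.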